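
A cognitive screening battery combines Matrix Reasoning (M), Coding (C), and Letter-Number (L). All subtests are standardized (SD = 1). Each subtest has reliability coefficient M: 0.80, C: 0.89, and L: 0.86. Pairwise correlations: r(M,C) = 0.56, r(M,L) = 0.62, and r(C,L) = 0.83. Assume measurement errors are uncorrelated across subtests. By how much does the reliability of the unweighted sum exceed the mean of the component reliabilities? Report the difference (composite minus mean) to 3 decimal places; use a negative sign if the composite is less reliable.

0.086

Var(sum) = 3 + 4.02 = 7.02; true-score variance = 2.55 + 4.02 = 6.57; composite reliability = 0.9359.
Mean component reliability = 0.8500.
Difference = 0.9359 − 0.8500 = 0.086.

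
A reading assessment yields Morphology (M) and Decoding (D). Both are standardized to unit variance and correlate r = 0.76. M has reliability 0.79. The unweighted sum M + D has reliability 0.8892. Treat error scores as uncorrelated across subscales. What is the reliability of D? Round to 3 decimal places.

0.820

Var(M+D) = 2 + 2·0.76 = 3.520.
True-score variance = ρ_M + ρ_D + 2·0.76, so 0.8892 = (0.79 + ρ_D + 1.52) / 3.520.
ρ_D = 0.8892·3.520 − 0.79 − 1.52 = 0.820.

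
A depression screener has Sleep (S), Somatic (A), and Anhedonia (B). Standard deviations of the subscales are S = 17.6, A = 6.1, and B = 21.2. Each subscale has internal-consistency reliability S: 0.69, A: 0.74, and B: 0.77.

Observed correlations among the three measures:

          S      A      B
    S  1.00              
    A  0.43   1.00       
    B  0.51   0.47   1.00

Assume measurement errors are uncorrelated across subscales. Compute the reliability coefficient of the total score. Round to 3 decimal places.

Var(S+A+B) = 17.6² + 6.1² + 21.2² + 2·[17.6·6.1·0.43 + 17.6·21.2·0.51 + 6.1·21.2·0.47] = 796.41 + 594.473 = 1390.88.
Under uncorrelated errors the observed covariances equal the true-score covariances, so only the own-variance terms attenuate.
True-score variance = [17.6²·0.69 + 6.1²·0.74 + 21.2²·0.77] + 594.473 = 587.339 + 594.473 = 1181.81.
Reliability = 1181.81 / 1390.88 = 0.850.

0.850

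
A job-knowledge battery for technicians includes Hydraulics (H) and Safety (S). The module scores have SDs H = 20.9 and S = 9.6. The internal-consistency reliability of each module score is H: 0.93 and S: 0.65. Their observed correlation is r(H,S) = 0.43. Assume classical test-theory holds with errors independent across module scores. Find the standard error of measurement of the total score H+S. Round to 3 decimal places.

Var(total) = 528.97 + 172.55 = 701.52.
True-score variance = 466.137 + 172.55 = 638.688, so reliability = 0.9104.
Error variance = 701.52 − 638.688 = 62.8327; SEM = √62.8327 = 7.927.

7.927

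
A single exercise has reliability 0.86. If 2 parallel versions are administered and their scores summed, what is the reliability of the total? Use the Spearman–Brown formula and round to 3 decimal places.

0.925

ρ_k = kρ / (1 + (k−1)ρ) = 2·0.86 / (1 + 1·0.86) = 1.720 / 1.860 = 0.925.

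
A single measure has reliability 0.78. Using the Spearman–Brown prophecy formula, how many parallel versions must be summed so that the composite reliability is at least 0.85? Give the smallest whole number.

2

k ≥ ρ*(1−ρ₁)/(ρ₁(1−ρ*)) = 0.85·0.22 / (0.78·0.15) = 1.598.
Smallest integer k = 2.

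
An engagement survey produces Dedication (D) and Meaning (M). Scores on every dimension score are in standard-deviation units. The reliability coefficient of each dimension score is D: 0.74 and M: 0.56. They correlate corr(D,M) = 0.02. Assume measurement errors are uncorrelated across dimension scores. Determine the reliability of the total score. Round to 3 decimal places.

0.657

Var(D+M) = 2 + 2·[0.02] = 2 + 0.04 = 2.04.
Under uncorrelated errors the observed covariances equal the true-score covariances, so only the own-variance terms attenuate.
True-score variance = [0.74 + 0.56] + 0.04 = 1.3 + 0.04 = 1.34.
Reliability = 1.34 / 2.04 = 0.657.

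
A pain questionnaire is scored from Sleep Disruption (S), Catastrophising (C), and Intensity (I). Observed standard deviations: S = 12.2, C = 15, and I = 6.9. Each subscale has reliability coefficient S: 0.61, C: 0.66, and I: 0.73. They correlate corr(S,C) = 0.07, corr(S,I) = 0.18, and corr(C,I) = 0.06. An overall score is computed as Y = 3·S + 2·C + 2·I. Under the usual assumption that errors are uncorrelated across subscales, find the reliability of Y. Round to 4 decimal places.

Var(Y) = 3²·12.2² + 2²·15² + 2²·6.9² + 2·[6·12.2·15·0.07 + 6·12.2·6.9·0.18 + 4·15·6.9·0.06] = 2430 + 385.229 = 2815.23.
Under uncorrelated errors the observed covariances equal the true-score covariances, so only the own-variance terms attenuate.
True-score variance = [3²·12.2²·0.61 + 2²·15²·0.66 + 2²·6.9²·0.73] + 385.229 = 1550.15 + 385.229 = 1935.38.
Reliability = 1935.38 / 2815.23 = 0.6875.

0.6875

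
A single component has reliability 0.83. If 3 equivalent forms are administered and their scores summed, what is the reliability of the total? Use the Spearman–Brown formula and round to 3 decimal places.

ρ_k = kρ / (1 + (k−1)ρ) = 3·0.83 / (1 + 2·0.83) = 2.490 / 2.660 = 0.936.

0.936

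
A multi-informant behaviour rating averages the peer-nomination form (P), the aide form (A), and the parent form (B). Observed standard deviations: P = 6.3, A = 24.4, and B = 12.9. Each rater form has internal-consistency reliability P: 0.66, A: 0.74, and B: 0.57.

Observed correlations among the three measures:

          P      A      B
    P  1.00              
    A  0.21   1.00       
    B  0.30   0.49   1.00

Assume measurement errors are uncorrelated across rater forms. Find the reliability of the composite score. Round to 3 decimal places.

0.804

Var(P+A+B) = 6.3² + 24.4² + 12.9² + 2·[6.3·24.4·0.21 + 6.3·12.9·0.30 + 24.4·12.9·0.49] = 801.46 + 421.789 = 1223.25.
With uncorrelated errors the cross-covariances are all true-score covariance, so they carry over unchanged; only the diagonal terms shrink to ρᵢσᵢ².
True-score variance = [6.3²·0.66 + 24.4²·0.74 + 12.9²·0.57] + 421.789 = 561.615 + 421.789 = 983.405.
Reliability = 983.405 / 1223.25 = 0.804.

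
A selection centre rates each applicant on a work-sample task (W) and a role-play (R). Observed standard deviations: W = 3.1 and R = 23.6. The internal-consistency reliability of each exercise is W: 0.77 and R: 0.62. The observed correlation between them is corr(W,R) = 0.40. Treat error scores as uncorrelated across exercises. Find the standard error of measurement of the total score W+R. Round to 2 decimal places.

Var(total) = 566.57 + 58.528 = 625.098.
True-score variance = 352.715 + 58.528 = 411.243, so reliability = 0.6579.
Error variance = 625.098 − 411.243 = 213.855; SEM = √213.855 = 14.62.

14.62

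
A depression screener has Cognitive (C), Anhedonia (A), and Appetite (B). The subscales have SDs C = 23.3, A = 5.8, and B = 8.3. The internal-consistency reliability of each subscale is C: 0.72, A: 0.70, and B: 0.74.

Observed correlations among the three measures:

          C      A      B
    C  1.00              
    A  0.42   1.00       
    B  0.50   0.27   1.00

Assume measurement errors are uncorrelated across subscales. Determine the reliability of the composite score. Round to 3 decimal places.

0.816

Var(C+A+B) = 23.3² + 5.8² + 8.3² + 2·[23.3·5.8·0.42 + 23.3·8.3·0.50 + 5.8·8.3·0.27] = 645.42 + 332.903 = 978.323.
With uncorrelated errors the cross-covariances are all true-score covariance, so they carry over unchanged; only the diagonal terms shrink to ρᵢσᵢ².
True-score variance = [23.3²·0.72 + 5.8²·0.70 + 8.3²·0.74] + 332.903 = 465.407 + 332.903 = 798.311.
Reliability = 798.311 / 978.323 = 0.816.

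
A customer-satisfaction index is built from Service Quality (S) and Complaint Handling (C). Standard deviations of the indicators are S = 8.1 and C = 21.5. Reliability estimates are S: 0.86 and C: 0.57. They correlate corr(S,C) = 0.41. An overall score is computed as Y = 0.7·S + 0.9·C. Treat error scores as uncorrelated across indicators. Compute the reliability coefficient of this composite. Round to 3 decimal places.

0.667

Var(Y) = 0.7²·8.1² + 0.9²·21.5² + 2·[0.63·8.1·21.5·0.41] = 406.571 + 89.9659 = 496.537.
Because errors are independent across components, Cov(Tᵢ,Tⱼ) = Cov(Xᵢ,Xⱼ); the off-diagonal part of the true-score variance is the same as above.
True-score variance = [0.7²·8.1²·0.86 + 0.9²·21.5²·0.57] + 89.9659 = 241.069 + 89.9659 = 331.035.
Reliability = 331.035 / 496.537 = 0.667.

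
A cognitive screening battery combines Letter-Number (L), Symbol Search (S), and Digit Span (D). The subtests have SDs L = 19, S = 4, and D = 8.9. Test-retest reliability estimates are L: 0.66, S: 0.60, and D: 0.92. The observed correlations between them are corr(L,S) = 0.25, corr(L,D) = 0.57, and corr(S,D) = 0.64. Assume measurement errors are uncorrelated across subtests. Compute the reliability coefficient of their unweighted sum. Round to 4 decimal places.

0.8151

Var(L+S+D) = 19² + 4² + 8.9² + 2·[19·4·0.25 + 19·8.9·0.57 + 4·8.9·0.64] = 456.21 + 276.342 = 732.552.
Under uncorrelated errors the observed covariances equal the true-score covariances, so only the own-variance terms attenuate.
True-score variance = [19²·0.66 + 4²·0.60 + 8.9²·0.92] + 276.342 = 320.733 + 276.342 = 597.075.
Reliability = 597.075 / 732.552 = 0.8151.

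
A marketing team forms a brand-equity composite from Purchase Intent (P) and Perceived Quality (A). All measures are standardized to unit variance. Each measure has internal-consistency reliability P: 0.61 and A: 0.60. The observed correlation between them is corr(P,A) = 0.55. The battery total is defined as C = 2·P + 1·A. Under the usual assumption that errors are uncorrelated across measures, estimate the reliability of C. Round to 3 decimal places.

0.728

Var(C) = 2² + 1 + 2·[2·0.55] = 5 + 2.2 = 7.2.
Under uncorrelated errors the observed covariances equal the true-score covariances, so only the own-variance terms attenuate.
True-score variance = [2²·0.61 + 0.60] + 2.2 = 3.04 + 2.2 = 5.24.
Reliability = 5.24 / 7.2 = 0.728.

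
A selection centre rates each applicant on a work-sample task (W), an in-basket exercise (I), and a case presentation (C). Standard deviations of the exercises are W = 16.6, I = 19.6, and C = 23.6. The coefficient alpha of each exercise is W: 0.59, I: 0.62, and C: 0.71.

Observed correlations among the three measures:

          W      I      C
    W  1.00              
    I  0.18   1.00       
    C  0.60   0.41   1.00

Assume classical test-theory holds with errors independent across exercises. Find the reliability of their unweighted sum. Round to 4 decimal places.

Var(W+I+C) = 16.6² + 19.6² + 23.6² + 2·[16.6·19.6·0.18 + 16.6·23.6·0.60 + 19.6·23.6·0.41] = 1216.68 + 966.541 = 2183.22.
With uncorrelated errors the cross-covariances are all true-score covariance, so they carry over unchanged; only the diagonal terms shrink to ρᵢσᵢ².
True-score variance = [16.6²·0.59 + 19.6²·0.62 + 23.6²·0.71] + 966.541 = 796.201 + 966.541 = 1762.74.
Reliability = 1762.74 / 2183.22 = 0.8074.

0.8074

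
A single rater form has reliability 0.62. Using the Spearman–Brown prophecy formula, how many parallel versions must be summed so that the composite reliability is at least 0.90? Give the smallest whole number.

k ≥ ρ*(1−ρ₁)/(ρ₁(1−ρ*)) = 0.90·0.38 / (0.62·0.10) = 5.516.
Smallest integer k = 6.

6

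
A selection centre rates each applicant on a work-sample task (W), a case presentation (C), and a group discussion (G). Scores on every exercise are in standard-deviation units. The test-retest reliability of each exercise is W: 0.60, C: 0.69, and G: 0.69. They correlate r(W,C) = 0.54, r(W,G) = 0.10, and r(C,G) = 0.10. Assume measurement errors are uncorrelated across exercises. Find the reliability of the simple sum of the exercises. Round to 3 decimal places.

0.772

Var(W+C+G) = 3 + 2·[0.54 + 0.10 + 0.10] = 3 + 1.48 = 4.48.
With uncorrelated errors the cross-covariances are all true-score covariance, so they carry over unchanged; only the diagonal terms shrink to ρᵢσᵢ².
True-score variance = [0.60 + 0.69 + 0.69] + 1.48 = 1.98 + 1.48 = 3.46.
Reliability = 3.46 / 4.48 = 0.772.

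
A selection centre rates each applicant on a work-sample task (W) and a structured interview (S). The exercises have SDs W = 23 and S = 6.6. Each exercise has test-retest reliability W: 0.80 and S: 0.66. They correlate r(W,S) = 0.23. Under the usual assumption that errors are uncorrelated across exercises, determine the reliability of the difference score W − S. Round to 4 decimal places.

0.7601

Var(W−S) = 23² + 6.6² − 2·23·6.6·0.23 = 572.56 − 69.828 = 502.732.
Under uncorrelated errors the observed covariances equal the true-score covariances, so only the own-variance terms attenuate.
True-score variance = [23²·0.80 + 6.6²·0.66] − 69.828 = 451.95 − 69.828 = 382.122.
Reliability = 382.122 / 502.732 = 0.7601.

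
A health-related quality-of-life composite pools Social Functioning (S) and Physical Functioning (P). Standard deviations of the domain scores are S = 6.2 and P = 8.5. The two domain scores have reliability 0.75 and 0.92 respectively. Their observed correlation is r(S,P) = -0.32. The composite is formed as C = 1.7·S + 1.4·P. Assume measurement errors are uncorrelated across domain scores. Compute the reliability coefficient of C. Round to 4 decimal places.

0.7732

Var(C) = 1.7²·6.2² + 1.4²·8.5² + 2·[2.38·6.2·8.5·(-0.32)] = 252.702 − 80.2726 = 172.429.
Because errors are independent across components, Cov(Tᵢ,Tⱼ) = Cov(Xᵢ,Xⱼ); the off-diagonal part of the true-score variance is the same as above.
True-score variance = [1.7²·6.2²·0.75 + 1.4²·8.5²·0.92] − 80.2726 = 213.6 − 80.2726 = 133.327.
Reliability = 133.327 / 172.429 = 0.7732.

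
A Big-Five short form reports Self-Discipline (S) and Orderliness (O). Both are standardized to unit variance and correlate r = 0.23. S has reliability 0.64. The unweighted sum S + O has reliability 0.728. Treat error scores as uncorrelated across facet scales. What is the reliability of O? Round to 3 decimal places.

Var(S+O) = 2 + 2·0.23 = 2.460.
True-score variance = ρ_S + ρ_O + 2·0.23, so 0.728 = (0.64 + ρ_O + 0.46) / 2.460.
ρ_O = 0.728·2.460 − 0.64 − 0.46 = 0.691.

0.691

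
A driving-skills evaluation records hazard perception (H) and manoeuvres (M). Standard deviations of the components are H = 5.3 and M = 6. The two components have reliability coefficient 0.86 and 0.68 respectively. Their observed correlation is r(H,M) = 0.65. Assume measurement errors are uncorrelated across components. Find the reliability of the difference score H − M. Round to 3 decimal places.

0.321

Var(H−M) = 5.3² + 6² − 2·5.3·6·0.65 = 64.09 − 41.34 = 22.75.
Because errors are independent across components, Cov(Tᵢ,Tⱼ) = Cov(Xᵢ,Xⱼ); the off-diagonal part of the true-score variance is the same as above.
True-score variance = [5.3²·0.86 + 6²·0.68] − 41.34 = 48.6374 − 41.34 = 7.2974.
Reliability = 7.2974 / 22.75 = 0.321.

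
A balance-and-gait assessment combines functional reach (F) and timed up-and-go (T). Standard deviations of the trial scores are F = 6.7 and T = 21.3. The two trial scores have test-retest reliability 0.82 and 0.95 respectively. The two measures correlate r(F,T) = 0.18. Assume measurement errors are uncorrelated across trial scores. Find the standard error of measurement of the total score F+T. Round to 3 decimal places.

5.547

Var(total) = 498.58 + 51.3756 = 549.956.
True-score variance = 467.815 + 51.3756 = 519.191, so reliability = 0.9441.
Error variance = 549.956 − 519.191 = 30.7647; SEM = √30.7647 = 5.547.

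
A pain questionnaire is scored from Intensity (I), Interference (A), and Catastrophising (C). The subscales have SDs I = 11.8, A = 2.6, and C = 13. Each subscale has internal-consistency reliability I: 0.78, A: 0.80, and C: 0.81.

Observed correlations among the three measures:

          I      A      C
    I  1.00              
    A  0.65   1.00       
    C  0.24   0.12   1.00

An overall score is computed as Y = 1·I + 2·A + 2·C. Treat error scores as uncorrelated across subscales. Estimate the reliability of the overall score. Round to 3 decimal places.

Var(Y) = 11.8² + 2²·2.6² + 2²·13² + 2·[2·11.8·2.6·0.65 + 2·11.8·13·0.24 + 4·2.6·13·0.12] = 842.28 + 259.48 = 1101.76.
With uncorrelated errors the cross-covariances are all true-score covariance, so they carry over unchanged; only the diagonal terms shrink to ρᵢσᵢ².
True-score variance = [11.8²·0.78 + 2²·2.6²·0.80 + 2²·13²·0.81] + 259.48 = 677.799 + 259.48 = 937.279.
Reliability = 937.279 / 1101.76 = 0.851.

0.851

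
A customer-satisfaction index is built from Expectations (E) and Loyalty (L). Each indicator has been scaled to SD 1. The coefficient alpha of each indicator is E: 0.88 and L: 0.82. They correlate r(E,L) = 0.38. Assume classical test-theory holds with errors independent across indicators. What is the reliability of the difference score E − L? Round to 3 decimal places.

Var(E−L) = 1 + 1 − 2·0.38 = 2 − 0.76 = 1.24.
With uncorrelated errors the cross-covariances are all true-score covariance, so they carry over unchanged; only the diagonal terms shrink to ρᵢσᵢ².
True-score variance = [0.88 + 0.82] − 0.76 = 1.7 − 0.76 = 0.94.
Reliability = 0.94 / 1.24 = 0.758.

0.758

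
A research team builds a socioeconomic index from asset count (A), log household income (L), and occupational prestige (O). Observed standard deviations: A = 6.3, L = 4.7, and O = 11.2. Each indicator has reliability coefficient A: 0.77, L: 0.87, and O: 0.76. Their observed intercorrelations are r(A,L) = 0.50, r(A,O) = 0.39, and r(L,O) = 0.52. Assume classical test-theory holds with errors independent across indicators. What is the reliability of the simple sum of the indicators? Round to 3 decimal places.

0.871

Var(A+L+O) = 6.3² + 4.7² + 11.2² + 2·[6.3·4.7·0.50 + 6.3·11.2·0.39 + 4.7·11.2·0.52] = 187.22 + 139.392 = 326.612.
Under uncorrelated errors the observed covariances equal the true-score covariances, so only the own-variance terms attenuate.
True-score variance = [6.3²·0.77 + 4.7²·0.87 + 11.2²·0.76] + 139.392 = 145.114 + 139.392 = 284.506.
Reliability = 284.506 / 326.612 = 0.871.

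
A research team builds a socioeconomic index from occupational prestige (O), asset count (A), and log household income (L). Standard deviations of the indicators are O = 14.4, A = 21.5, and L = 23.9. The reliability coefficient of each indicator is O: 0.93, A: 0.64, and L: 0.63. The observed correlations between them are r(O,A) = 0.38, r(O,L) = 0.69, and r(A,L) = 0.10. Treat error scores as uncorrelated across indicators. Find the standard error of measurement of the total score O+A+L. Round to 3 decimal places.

19.806

Var(total) = 1240.82 + 813.007 = 2053.83.
True-score variance = 848.547 + 813.007 = 1661.55, so reliability = 0.8090.
Error variance = 2053.83 − 1661.55 = 392.273; SEM = √392.273 = 19.806.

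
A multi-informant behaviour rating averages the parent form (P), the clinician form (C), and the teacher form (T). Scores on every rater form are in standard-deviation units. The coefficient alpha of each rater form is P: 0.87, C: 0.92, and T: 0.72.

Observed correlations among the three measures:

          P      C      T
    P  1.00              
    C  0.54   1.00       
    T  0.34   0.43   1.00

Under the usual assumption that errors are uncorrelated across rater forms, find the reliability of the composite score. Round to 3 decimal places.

0.913

Var(P+C+T) = 3 + 2·[0.54 + 0.34 + 0.43] = 3 + 2.62 = 5.62.
Because errors are independent across components, Cov(Tᵢ,Tⱼ) = Cov(Xᵢ,Xⱼ); the off-diagonal part of the true-score variance is the same as above.
True-score variance = [0.87 + 0.92 + 0.72] + 2.62 = 2.51 + 2.62 = 5.13.
Reliability = 5.13 / 5.62 = 0.913.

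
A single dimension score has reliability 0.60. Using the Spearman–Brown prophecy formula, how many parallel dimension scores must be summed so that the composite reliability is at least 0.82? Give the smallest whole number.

k ≥ ρ*(1−ρ₁)/(ρ₁(1−ρ*)) = 0.82·0.40 / (0.60·0.18) = 3.037.
Smallest integer k = 4.

4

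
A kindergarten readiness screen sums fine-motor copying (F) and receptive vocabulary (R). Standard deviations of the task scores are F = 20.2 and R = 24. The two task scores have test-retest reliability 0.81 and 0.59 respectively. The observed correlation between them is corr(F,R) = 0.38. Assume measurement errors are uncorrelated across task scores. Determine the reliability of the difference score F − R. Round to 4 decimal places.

Var(F−R) = 20.2² + 24² − 2·20.2·24·0.38 = 984.04 − 368.448 = 615.592.
With uncorrelated errors the cross-covariances are all true-score covariance, so they carry over unchanged; only the diagonal terms shrink to ρᵢσᵢ².
True-score variance = [20.2²·0.81 + 24²·0.59] − 368.448 = 670.352 − 368.448 = 301.904.
Reliability = 301.904 / 615.592 = 0.4904.

0.4904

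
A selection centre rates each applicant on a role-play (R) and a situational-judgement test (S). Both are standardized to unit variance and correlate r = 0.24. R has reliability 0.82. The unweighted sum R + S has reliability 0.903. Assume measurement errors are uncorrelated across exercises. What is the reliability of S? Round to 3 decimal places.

0.939

Var(R+S) = 2 + 2·0.24 = 2.480.
True-score variance = ρ_R + ρ_S + 2·0.24, so 0.903 = (0.82 + ρ_S + 0.48) / 2.480.
ρ_S = 0.903·2.480 − 0.82 − 0.48 = 0.939.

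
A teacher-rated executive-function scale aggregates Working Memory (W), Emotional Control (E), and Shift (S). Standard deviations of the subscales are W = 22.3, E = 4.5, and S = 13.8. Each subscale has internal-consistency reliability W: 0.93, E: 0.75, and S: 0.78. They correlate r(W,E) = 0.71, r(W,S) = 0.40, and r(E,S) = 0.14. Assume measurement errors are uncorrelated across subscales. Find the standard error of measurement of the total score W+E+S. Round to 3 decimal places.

Var(total) = 707.98 + 406.077 = 1114.06.
True-score variance = 626.21 + 406.077 = 1032.29, so reliability = 0.9266.
Error variance = 1114.06 − 1032.29 = 81.7696; SEM = √81.7696 = 9.043.

9.043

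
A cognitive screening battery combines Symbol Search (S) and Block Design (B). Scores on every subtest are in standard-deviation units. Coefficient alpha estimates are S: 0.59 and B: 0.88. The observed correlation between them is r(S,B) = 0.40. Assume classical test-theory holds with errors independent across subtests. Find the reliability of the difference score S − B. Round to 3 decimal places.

Var(S−B) = 1 + 1 − 2·0.40 = 2 − 0.8 = 1.2.
With uncorrelated errors the cross-covariances are all true-score covariance, so they carry over unchanged; only the diagonal terms shrink to ρᵢσᵢ².
True-score variance = [0.59 + 0.88] − 0.8 = 1.47 − 0.8 = 0.67.
Reliability = 0.67 / 1.2 = 0.558.

0.558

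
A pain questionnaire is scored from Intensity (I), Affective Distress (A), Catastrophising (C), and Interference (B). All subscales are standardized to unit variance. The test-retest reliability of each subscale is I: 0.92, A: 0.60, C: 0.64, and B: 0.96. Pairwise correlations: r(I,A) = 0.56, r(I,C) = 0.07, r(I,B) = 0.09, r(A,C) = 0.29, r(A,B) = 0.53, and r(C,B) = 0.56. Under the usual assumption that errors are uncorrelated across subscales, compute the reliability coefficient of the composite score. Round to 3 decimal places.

0.893

Var(I+A+C+B) = 4 + 2·[0.56 + 0.07 + 0.09 + 0.29 + 0.53 + 0.56] = 4 + 4.2 = 8.2.
Under uncorrelated errors the observed covariances equal the true-score covariances, so only the own-variance terms attenuate.
True-score variance = [0.92 + 0.60 + 0.64 + 0.96] + 4.2 = 3.12 + 4.2 = 7.32.
Reliability = 7.32 / 8.2 = 0.893.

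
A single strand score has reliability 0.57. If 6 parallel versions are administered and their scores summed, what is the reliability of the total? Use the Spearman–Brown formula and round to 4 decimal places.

ρ_k = kρ / (1 + (k−1)ρ) = 6·0.57 / (1 + 5·0.57) = 3.420 / 3.850 = 0.8883.

0.8883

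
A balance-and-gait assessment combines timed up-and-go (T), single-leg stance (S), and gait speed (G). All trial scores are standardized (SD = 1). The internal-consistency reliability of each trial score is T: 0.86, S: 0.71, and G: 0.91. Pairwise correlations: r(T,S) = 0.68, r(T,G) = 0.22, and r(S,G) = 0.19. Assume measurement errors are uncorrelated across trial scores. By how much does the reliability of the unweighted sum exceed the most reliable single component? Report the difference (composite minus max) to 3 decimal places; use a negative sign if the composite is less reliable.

-0.010

Var(sum) = 3 + 2.18 = 5.18; true-score variance = 2.48 + 2.18 = 4.66; composite reliability = 0.8996.
Max component reliability = 0.9100.
Difference = 0.8996 − 0.9100 = -0.010.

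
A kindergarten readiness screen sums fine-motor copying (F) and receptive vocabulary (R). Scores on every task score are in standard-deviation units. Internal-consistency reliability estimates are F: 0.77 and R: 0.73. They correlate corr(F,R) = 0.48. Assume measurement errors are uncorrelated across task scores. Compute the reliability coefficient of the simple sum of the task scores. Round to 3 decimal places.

0.831

Var(F+R) = 2 + 2·[0.48] = 2 + 0.96 = 2.96.
With uncorrelated errors the cross-covariances are all true-score covariance, so they carry over unchanged; only the diagonal terms shrink to ρᵢσᵢ².
True-score variance = [0.77 + 0.73] + 0.96 = 1.5 + 0.96 = 2.46.
Reliability = 2.46 / 2.96 = 0.831.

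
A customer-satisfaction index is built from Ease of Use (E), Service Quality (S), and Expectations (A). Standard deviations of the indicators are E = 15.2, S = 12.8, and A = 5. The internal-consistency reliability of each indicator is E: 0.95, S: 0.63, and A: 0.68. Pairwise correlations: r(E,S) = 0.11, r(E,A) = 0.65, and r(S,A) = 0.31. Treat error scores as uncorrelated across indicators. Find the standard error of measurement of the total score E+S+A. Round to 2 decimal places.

8.95

Var(total) = 419.88 + 181.283 = 601.163.
True-score variance = 339.707 + 181.283 = 520.99, so reliability = 0.8666.
Error variance = 601.163 − 520.99 = 80.1728; SEM = √80.1728 = 8.95.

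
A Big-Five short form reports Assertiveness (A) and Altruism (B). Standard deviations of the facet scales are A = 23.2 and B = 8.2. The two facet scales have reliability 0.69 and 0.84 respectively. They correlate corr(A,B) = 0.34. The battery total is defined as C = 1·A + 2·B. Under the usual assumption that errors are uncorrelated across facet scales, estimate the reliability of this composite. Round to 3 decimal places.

0.803

Var(C) = 23.2² + 2²·8.2² + 2·[2·23.2·8.2·0.34] = 807.2 + 258.726 = 1065.93.
Under uncorrelated errors the observed covariances equal the true-score covariances, so only the own-variance terms attenuate.
True-score variance = [23.2²·0.69 + 2²·8.2²·0.84] + 258.726 = 597.312 + 258.726 = 856.038.
Reliability = 856.038 / 1065.93 = 0.803.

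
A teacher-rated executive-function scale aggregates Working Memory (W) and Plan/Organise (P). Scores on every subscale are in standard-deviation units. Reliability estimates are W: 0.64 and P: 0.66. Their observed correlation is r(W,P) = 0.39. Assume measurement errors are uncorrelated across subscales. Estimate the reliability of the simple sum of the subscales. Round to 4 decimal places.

Var(W+P) = 2 + 2·[0.39] = 2 + 0.78 = 2.78.
Under uncorrelated errors the observed covariances equal the true-score covariances, so only the own-variance terms attenuate.
True-score variance = [0.64 + 0.66] + 0.78 = 1.3 + 0.78 = 2.08.
Reliability = 2.08 / 2.78 = 0.7482.

0.7482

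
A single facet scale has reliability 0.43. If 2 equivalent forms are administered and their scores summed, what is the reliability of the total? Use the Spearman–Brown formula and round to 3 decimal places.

0.601

ρ_k = kρ / (1 + (k−1)ρ) = 2·0.43 / (1 + 1·0.43) = 0.860 / 1.430 = 0.601.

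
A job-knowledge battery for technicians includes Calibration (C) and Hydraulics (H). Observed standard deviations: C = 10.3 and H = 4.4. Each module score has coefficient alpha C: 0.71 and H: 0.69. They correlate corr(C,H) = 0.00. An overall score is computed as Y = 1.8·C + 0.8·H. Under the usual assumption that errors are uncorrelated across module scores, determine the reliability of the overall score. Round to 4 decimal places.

0.7093

Var(Y) = 1.8²·10.3² + 0.8²·4.4² + 2·[1.44·10.3·4.4·0.00] = 356.122 + 0 = 356.122.
With uncorrelated errors the cross-covariances are all true-score covariance, so they carry over unchanged; only the diagonal terms shrink to ρᵢσᵢ².
True-score variance = [1.8²·10.3²·0.71 + 0.8²·4.4²·0.69] + 0 = 252.599 + 0 = 252.599.
Reliability = 252.599 / 356.122 = 0.7093.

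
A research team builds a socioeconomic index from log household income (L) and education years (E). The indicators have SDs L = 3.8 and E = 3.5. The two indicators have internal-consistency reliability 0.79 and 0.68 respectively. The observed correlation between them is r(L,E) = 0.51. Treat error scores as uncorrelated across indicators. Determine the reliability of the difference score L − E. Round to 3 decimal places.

0.470

Var(L−E) = 3.8² + 3.5² − 2·3.8·3.5·0.51 = 26.69 − 13.566 = 13.124.
With uncorrelated errors the cross-covariances are all true-score covariance, so they carry over unchanged; only the diagonal terms shrink to ρᵢσᵢ².
True-score variance = [3.8²·0.79 + 3.5²·0.68] − 13.566 = 19.7376 − 13.566 = 6.1716.
Reliability = 6.1716 / 13.124 = 0.470.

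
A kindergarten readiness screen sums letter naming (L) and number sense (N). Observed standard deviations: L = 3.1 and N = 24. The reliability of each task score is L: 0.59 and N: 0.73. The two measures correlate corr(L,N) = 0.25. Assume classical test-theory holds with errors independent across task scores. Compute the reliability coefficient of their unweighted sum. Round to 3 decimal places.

0.744

Var(L+N) = 3.1² + 24² + 2·[3.1·24·0.25] = 585.61 + 37.2 = 622.81.
Under uncorrelated errors the observed covariances equal the true-score covariances, so only the own-variance terms attenuate.
True-score variance = [3.1²·0.59 + 24²·0.73] + 37.2 = 426.15 + 37.2 = 463.35.
Reliability = 463.35 / 622.81 = 0.744.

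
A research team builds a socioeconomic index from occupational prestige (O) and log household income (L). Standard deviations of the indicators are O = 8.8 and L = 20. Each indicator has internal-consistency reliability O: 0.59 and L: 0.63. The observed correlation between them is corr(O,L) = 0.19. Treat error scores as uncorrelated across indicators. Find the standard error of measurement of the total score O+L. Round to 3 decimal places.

Var(total) = 477.44 + 66.88 = 544.32.
True-score variance = 297.69 + 66.88 = 364.57, so reliability = 0.6698.
Error variance = 544.32 − 364.57 = 179.75; SEM = √179.75 = 13.407.

13.407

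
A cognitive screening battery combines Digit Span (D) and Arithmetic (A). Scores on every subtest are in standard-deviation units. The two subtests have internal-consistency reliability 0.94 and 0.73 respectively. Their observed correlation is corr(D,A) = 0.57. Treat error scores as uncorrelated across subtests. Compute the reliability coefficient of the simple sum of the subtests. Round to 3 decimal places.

0.895

Var(D+A) = 2 + 2·[0.57] = 2 + 1.14 = 3.14.
Because errors are independent across components, Cov(Tᵢ,Tⱼ) = Cov(Xᵢ,Xⱼ); the off-diagonal part of the true-score variance is the same as above.
True-score variance = [0.94 + 0.73] + 1.14 = 1.67 + 1.14 = 2.81.
Reliability = 2.81 / 3.14 = 0.895.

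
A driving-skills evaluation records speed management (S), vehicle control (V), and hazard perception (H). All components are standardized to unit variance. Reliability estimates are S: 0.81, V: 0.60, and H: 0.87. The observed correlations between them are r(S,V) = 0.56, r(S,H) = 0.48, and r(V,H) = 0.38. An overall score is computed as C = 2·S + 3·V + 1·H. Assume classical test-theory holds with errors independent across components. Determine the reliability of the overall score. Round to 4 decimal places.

0.8198

Var(C) = 2² + 3² + 1 + 2·[6·0.56 + 2·0.48 + 3·0.38] = 14 + 10.92 = 24.92.
Under uncorrelated errors the observed covariances equal the true-score covariances, so only the own-variance terms attenuate.
True-score variance = [2²·0.81 + 3²·0.60 + 0.87] + 10.92 = 9.51 + 10.92 = 20.43.
Reliability = 20.43 / 24.92 = 0.8198.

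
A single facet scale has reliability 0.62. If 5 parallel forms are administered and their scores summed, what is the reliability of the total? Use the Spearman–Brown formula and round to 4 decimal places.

ρ_k = kρ / (1 + (k−1)ρ) = 5·0.62 / (1 + 4·0.62) = 3.100 / 3.480 = 0.8908.

0.8908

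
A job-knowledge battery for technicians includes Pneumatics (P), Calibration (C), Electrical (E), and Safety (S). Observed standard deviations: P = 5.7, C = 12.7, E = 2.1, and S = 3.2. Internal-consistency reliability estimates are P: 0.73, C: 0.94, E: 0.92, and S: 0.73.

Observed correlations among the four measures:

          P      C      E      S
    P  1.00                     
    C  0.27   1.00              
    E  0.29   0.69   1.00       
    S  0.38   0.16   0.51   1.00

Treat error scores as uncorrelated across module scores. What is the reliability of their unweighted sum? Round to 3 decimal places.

Var(P+C+E+S) = 5.7² + 12.7² + 2.1² + 3.2² + 2·[5.7·12.7·0.27 + 5.7·2.1·0.29 + 5.7·3.2·0.38 + 12.7·2.1·0.69 + 12.7·3.2·0.16 + 2.1·3.2·0.51] = 208.43 + 116.559 = 324.989.
Because errors are independent across components, Cov(Tᵢ,Tⱼ) = Cov(Xᵢ,Xⱼ); the off-diagonal part of the true-score variance is the same as above.
True-score variance = [5.7²·0.73 + 12.7²·0.94 + 2.1²·0.92 + 3.2²·0.73] + 116.559 = 186.863 + 116.559 = 303.422.
Reliability = 303.422 / 324.989 = 0.934.

0.934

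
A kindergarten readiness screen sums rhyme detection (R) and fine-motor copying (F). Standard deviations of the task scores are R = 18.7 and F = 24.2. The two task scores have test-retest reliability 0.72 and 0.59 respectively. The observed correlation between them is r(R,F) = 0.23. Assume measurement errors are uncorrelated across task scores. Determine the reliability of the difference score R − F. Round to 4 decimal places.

Var(R−F) = 18.7² + 24.2² − 2·18.7·24.2·0.23 = 935.33 − 208.168 = 727.162.
With uncorrelated errors the cross-covariances are all true-score covariance, so they carry over unchanged; only the diagonal terms shrink to ρᵢσᵢ².
True-score variance = [18.7²·0.72 + 24.2²·0.59] − 208.168 = 597.304 − 208.168 = 389.136.
Reliability = 389.136 / 727.162 = 0.5351.

0.5351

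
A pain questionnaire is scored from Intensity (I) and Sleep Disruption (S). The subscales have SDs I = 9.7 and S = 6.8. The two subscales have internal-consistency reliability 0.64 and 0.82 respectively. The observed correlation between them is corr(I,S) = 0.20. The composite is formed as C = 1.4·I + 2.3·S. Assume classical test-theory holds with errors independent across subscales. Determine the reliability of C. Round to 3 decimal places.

Var(C) = 1.4²·9.7² + 2.3²·6.8² + 2·[3.22·9.7·6.8·0.20] = 429.026 + 84.9565 = 513.982.
Under uncorrelated errors the observed covariances equal the true-score covariances, so only the own-variance terms attenuate.
True-score variance = [1.4²·9.7²·0.64 + 2.3²·6.8²·0.82] + 84.9565 = 318.606 + 84.9565 = 403.563.
Reliability = 403.563 / 513.982 = 0.785.

0.785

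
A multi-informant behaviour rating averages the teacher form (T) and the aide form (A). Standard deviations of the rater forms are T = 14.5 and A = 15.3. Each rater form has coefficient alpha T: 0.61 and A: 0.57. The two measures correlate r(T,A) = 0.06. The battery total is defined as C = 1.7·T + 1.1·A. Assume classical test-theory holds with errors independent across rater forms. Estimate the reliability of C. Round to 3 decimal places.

0.619

Var(C) = 1.7²·14.5² + 1.1²·15.3² + 2·[1.87·14.5·15.3·0.06] = 890.871 + 49.7831 = 940.655.
Because errors are independent across components, Cov(Tᵢ,Tⱼ) = Cov(Xᵢ,Xⱼ); the off-diagonal part of the true-score variance is the same as above.
True-score variance = [1.7²·14.5²·0.61 + 1.1²·15.3²·0.57] + 49.7831 = 532.102 + 49.7831 = 581.885.
Reliability = 581.885 / 940.655 = 0.619.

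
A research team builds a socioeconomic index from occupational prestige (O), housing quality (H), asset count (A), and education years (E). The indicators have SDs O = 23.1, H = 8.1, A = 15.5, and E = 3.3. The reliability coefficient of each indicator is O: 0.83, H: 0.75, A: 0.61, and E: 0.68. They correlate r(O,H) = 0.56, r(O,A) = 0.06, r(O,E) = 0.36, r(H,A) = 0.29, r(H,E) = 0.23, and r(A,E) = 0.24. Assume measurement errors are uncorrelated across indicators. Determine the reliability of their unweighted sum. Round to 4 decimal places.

0.8388

Var(O+H+A+E) = 23.1² + 8.1² + 15.5² + 3.3² + 2·[23.1·8.1·0.56 + 23.1·15.5·0.06 + 23.1·3.3·0.36 + 8.1·15.5·0.29 + 8.1·3.3·0.23 + 15.5·3.3·0.24] = 850.36 + 417.082 = 1267.44.
With uncorrelated errors the cross-covariances are all true-score covariance, so they carry over unchanged; only the diagonal terms shrink to ρᵢσᵢ².
True-score variance = [23.1²·0.83 + 8.1²·0.75 + 15.5²·0.61 + 3.3²·0.68] + 417.082 = 646.062 + 417.082 = 1063.14.
Reliability = 1063.14 / 1267.44 = 0.8388.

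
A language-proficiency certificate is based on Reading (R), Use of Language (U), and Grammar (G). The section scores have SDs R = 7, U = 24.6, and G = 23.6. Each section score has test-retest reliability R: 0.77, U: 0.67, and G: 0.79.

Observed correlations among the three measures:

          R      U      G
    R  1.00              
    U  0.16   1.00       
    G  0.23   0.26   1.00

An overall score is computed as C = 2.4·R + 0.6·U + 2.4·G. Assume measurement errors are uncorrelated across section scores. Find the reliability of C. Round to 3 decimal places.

Var(C) = 2.4²·7² + 0.6²·24.6² + 2.4²·23.6² + 2·[1.44·7·24.6·0.16 + 5.76·7·23.6·0.23 + 1.44·24.6·23.6·0.26] = 3708.19 + 951.787 = 4659.97.
Because errors are independent across components, Cov(Tᵢ,Tⱼ) = Cov(Xᵢ,Xⱼ); the off-diagonal part of the true-score variance is the same as above.
True-score variance = [2.4²·7²·0.77 + 0.6²·24.6²·0.67 + 2.4²·23.6²·0.79] + 951.787 = 2897.68 + 951.787 = 3849.47.
Reliability = 3849.47 / 4659.97 = 0.826.

0.826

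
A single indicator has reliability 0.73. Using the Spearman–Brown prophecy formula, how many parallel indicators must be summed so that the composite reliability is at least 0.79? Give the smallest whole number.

k ≥ ρ*(1−ρ₁)/(ρ₁(1−ρ*)) = 0.79·0.27 / (0.73·0.21) = 1.391.
Smallest integer k = 2.

2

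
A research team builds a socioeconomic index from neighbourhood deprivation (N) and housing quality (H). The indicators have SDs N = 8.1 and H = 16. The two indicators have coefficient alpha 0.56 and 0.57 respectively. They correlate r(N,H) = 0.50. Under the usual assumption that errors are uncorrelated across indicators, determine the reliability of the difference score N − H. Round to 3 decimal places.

0.276

Var(N−H) = 8.1² + 16² − 2·8.1·16·0.50 = 321.61 − 129.6 = 192.01.
Under uncorrelated errors the observed covariances equal the true-score covariances, so only the own-variance terms attenuate.
True-score variance = [8.1²·0.56 + 16²·0.57] − 129.6 = 182.662 − 129.6 = 53.0616.
Reliability = 53.0616 / 192.01 = 0.276.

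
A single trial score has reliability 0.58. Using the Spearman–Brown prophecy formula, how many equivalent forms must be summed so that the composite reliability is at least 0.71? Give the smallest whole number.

2

k ≥ ρ*(1−ρ₁)/(ρ₁(1−ρ*)) = 0.71·0.42 / (0.58·0.29) = 1.773.
Smallest integer k = 2.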